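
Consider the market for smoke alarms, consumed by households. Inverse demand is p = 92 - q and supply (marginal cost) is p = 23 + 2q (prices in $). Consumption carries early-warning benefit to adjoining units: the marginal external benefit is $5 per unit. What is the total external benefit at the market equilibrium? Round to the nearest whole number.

Market equilibrium (private): 23 + 2q = 92 - q → q_m = 23.0000.
Total external benefit = MEB × q_m = 5 × 23.0000 = 115.0000.

$115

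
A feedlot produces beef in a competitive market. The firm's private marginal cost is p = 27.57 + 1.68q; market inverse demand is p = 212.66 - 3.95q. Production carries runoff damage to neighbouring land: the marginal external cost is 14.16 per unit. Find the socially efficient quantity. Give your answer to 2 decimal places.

q* = 30.36

Social marginal cost = private MC + MEC = 41.73 + 1.68q.
Set SMC = demand: 41.73 + 1.68q = 212.66 - 3.95q → q* = 30.3606.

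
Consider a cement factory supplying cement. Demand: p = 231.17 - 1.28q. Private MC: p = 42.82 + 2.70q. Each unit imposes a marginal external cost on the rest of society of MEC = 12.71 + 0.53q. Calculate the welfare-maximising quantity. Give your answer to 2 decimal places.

q* = 38.94

Social marginal cost = private MC + MEC = 55.53 + 3.23q.
Set SMC = demand: 55.53 + 3.23q = 231.17 - 1.28q → q* = 38.9446.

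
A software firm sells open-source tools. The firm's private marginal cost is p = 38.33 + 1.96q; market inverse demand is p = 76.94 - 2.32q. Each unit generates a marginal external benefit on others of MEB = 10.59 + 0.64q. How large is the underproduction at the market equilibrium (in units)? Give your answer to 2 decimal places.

4.50 units

Market equilibrium (private): 38.33 + 1.96q = 76.94 - 2.32q → q_m = 9.0210.
Social marginal cost = private MC − MEB = 27.74 + 1.32q.
Set SMC = demand: 27.74 + 1.32q = 76.94 - 2.32q → q* = 13.5165.
Gap = |9.0210 − 13.5165| = 4.4955.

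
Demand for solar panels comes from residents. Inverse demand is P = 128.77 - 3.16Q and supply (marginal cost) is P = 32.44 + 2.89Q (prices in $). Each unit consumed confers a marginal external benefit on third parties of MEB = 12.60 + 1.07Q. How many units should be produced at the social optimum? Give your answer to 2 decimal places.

Social marginal benefit = demand + MEB = 141.37 - 2.09Q.
Set SMB = MC: 141.37 - 2.09Q = 32.44 + 2.89Q → Q* = 21.8735.

Q* = 21.87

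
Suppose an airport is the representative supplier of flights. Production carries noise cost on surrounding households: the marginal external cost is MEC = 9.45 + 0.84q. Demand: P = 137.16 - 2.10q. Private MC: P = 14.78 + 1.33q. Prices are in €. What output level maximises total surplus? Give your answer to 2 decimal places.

Social marginal cost = private MC + MEC = 24.23 + 2.17q.
Set SMC = demand: 24.23 + 2.17q = 137.16 - 2.10q → q* = 26.4473.

q* = 26.45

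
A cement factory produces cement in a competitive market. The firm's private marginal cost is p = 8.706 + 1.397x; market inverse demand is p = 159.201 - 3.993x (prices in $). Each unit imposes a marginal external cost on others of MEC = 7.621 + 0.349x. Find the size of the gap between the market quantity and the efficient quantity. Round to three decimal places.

3.026 units

Market equilibrium (private): 8.706 + 1.397x = 159.201 - 3.993x → x_m = 27.9212.
Social marginal cost = private MC + MEC = 16.327 + 1.746x.
Set SMC = demand: 16.327 + 1.746x = 159.201 - 3.993x → x* = 24.8953.
Gap = |27.9212 − 24.8953| = 3.0259.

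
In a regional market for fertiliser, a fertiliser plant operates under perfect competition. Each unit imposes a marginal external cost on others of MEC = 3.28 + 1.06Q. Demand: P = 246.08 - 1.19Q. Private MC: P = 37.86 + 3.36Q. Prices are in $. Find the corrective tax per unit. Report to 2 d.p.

Social marginal cost = private MC + MEC = 41.14 + 4.42Q.
Set SMC = demand: 41.14 + 4.42Q = 246.08 - 1.19Q → Q* = 36.5312.
The Pigouvian tax equals MEC at Q*: 3.28 + 1.06×36.5312 = 42.0031.

tax = $42.00 per unit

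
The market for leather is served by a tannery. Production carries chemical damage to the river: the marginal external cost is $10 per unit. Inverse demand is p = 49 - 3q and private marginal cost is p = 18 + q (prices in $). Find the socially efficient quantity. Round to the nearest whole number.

Social marginal cost = private MC + MEC = 28 + q.
Set SMC = demand: 28 + q = 49 - 3q → q* = 5.2500.

q* = 5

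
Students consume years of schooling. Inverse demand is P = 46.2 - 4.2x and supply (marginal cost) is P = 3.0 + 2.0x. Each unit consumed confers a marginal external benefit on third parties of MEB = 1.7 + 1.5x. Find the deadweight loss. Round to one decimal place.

DWL = 15.7

Market equilibrium (private): 3.0 + 2.0x = 46.2 - 4.2x → x_m = 6.9677.
Social marginal benefit = demand + MEB = 47.9 - 2.7x.
Set SMB = MC: 47.9 - 2.7x = 3.0 + 2.0x → x* = 9.5532.
Between x* and x_m the wedge SMB − MC runs linearly from 0 to MEB(x_m), so the loss is a triangle.
DWL = ½ × 2.5855 × 12.1516 = 15.7090.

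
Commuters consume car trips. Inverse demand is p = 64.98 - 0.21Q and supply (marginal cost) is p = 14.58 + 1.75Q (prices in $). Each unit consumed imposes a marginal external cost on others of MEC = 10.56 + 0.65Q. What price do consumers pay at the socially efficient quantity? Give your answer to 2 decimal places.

P = $61.77

Social marginal benefit = demand − MEC = 54.42 - 0.86Q.
Set SMB = MC: 54.42 - 0.86Q = 14.58 + 1.75Q → Q* = 15.2644.
Consumer price on the demand curve at Q*: 64.98 − 0.21×15.2644 = 61.7745.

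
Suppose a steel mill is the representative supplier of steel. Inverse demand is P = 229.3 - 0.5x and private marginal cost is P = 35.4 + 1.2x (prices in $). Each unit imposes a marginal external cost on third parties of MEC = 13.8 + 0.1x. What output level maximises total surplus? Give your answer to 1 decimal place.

Social marginal cost = private MC + MEC = 49.2 + 1.3x.
Set SMC = demand: 49.2 + 1.3x = 229.3 - 0.5x → x* = 100.0556.

x* = 100.1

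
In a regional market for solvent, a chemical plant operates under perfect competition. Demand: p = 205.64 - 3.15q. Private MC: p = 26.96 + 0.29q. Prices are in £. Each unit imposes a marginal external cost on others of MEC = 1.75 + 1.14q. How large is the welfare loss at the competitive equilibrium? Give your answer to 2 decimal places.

DWL = £405.74

Market equilibrium (private): 26.96 + 0.29q = 205.64 - 3.15q → q_m = 51.9419.
Social marginal cost = private MC + MEC = 28.71 + 1.43q.
Set SMC = demand: 28.71 + 1.43q = 205.64 - 3.15q → q* = 38.6310.
Between q* and q_m the wedge SMC − demand runs linearly from 0 to MEC(q_m), so the loss is a triangle.
DWL = ½ × 13.3109 × 60.9637 = 405.7409.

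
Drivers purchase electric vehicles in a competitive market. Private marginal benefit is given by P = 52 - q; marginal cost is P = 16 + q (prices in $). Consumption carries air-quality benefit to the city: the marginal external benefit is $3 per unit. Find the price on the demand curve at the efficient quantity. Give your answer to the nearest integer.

Social marginal benefit = demand + MEB = 55 - q.
Set SMB = MC: 55 - q = 16 + q → q* = 19.5000.
Consumer price on the demand curve at q*: 52 − 1×19.5000 = 32.5000.

P = $33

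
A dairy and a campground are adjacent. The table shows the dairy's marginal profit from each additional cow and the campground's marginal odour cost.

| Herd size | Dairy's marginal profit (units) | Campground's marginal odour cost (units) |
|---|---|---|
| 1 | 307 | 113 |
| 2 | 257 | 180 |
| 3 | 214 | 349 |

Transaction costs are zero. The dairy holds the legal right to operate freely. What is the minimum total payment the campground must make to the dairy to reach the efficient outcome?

214

Left alone the dairy would choose level 3 (marginal profit stays positive).
Efficient level: k* = 2 (marginal profit ≥ marginal odour cost through 2).
The campground must at least cover the dairy's forgone profit from cutting 3→2: 214 = 214.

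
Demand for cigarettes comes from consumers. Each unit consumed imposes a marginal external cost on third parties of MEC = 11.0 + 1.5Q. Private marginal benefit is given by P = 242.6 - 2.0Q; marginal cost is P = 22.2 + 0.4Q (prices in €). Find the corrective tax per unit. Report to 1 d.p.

tax = €91.5 per unit

Social marginal benefit = demand − MEC = 231.6 - 3.5Q.
Set SMB = MC: 231.6 - 3.5Q = 22.2 + 0.4Q → Q* = 53.6923.
The Pigouvian tax equals MEC at Q*: 11.0 + 1.5×53.6923 = 91.5385.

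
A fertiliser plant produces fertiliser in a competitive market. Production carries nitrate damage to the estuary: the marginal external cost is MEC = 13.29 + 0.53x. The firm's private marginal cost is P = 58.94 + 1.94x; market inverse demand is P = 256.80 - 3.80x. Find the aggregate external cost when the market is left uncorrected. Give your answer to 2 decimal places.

Market equilibrium (private): 58.94 + 1.94x = 256.80 - 3.80x → x_m = 34.4704.
Total external cost = ∫₀^{x_m} (13.29 + 0.53x) dx = 13.29×34.4704 + ½×0.53×34.4704² = 772.9869.

772.99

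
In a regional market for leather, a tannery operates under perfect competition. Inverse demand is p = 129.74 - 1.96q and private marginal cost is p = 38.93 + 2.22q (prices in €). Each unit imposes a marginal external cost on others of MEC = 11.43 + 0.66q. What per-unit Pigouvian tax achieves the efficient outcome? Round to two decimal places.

Social marginal cost = private MC + MEC = 50.36 + 2.88q.
Set SMC = demand: 50.36 + 2.88q = 129.74 - 1.96q → q* = 16.4008.
The Pigouvian tax equals MEC at q*: 11.43 + 0.66×16.4008 = 22.2545.

tax = €22.25 per unit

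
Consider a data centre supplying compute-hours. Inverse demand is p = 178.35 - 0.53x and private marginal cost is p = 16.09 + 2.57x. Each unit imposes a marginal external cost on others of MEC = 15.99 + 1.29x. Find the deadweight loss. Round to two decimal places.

Market equilibrium (private): 16.09 + 2.57x = 178.35 - 0.53x → x_m = 52.3419.
Social marginal cost = private MC + MEC = 32.08 + 3.86x.
Set SMC = demand: 32.08 + 3.86x = 178.35 - 0.53x → x* = 33.3189.
The loss is the area between SMC and demand from x* to x_m; with linear curves that's a triangle of height MEC(x_m).
DWL = ½ × 19.0230 × 83.5111 = 794.3158.

DWL = 794.32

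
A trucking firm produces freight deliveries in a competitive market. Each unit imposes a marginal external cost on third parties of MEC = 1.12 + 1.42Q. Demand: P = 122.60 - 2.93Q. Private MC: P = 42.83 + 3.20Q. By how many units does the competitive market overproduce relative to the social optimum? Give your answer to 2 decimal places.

2.60 units

Market equilibrium (private): 42.83 + 3.20Q = 122.60 - 2.93Q → Q_m = 13.0131.
Social marginal cost = private MC + MEC = 43.95 + 4.62Q.
Set SMC = demand: 43.95 + 4.62Q = 122.60 - 2.93Q → Q* = 10.4172.
Gap = |13.0131 − 10.4172| = 2.5959.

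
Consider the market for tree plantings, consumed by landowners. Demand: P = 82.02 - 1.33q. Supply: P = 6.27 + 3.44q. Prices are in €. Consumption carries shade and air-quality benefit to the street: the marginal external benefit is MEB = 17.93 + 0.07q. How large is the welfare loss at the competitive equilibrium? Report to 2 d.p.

DWL = €38.57

Market equilibrium (private): 6.27 + 3.44q = 82.02 - 1.33q → q_m = 15.8805.
Social marginal benefit = demand + MEB = 99.95 - 1.26q.
Set SMB = MC: 99.95 - 1.26q = 6.27 + 3.44q → q* = 19.9319.
The welfare-loss triangle has base |q_m − q*| and height MEB(q_m) (the vertical gap between SMB and MC is zero at q* and MEB at q_m).
DWL = ½ × 4.0514 × 19.0416 = 38.5726.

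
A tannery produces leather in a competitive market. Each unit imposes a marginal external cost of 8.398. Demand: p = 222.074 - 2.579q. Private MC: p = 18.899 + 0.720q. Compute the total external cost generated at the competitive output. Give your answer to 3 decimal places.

517.206

Market equilibrium (private): 18.899 + 0.720q = 222.074 - 2.579q → q_m = 61.5868.
Total external cost = MEC × q_m = 8.398 × 61.5868 = 517.2059.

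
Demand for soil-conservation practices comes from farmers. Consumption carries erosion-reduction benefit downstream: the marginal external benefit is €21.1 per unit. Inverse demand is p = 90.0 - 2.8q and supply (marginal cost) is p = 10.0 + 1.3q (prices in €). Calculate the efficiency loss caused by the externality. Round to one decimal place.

Market equilibrium (private): 10.0 + 1.3q = 90.0 - 2.8q → q_m = 19.5122.
Social marginal benefit = demand + MEB = 111.1 - 2.8q.
Set SMB = MC: 111.1 - 2.8q = 10.0 + 1.3q → q* = 24.6585.
Between q* and q_m the wedge SMB − MC runs linearly from 0 to MEB(q_m), so the loss is a triangle.
DWL = ½ × 5.1463 × 21.1000 = 54.2935.

DWL = €54.3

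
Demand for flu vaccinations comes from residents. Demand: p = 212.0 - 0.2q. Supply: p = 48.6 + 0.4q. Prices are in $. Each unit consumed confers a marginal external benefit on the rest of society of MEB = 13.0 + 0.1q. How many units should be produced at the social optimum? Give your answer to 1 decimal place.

q* = 352.8

Social marginal benefit = demand + MEB = 225.0 - 0.1q.
Set SMB = MC: 225.0 - 0.1q = 48.6 + 0.4q → q* = 352.8000.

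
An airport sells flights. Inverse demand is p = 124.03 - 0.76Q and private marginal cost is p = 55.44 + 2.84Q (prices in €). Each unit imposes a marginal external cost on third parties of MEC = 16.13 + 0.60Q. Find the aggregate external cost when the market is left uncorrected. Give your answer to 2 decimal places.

€416.22

Market equilibrium (private): 55.44 + 2.84Q = 124.03 - 0.76Q → Q_m = 19.0528.
Total external cost = ∫₀^{Q_m} (16.13 + 0.60Q) dQ = 16.13×19.0528 + ½×0.60×19.0528² = 416.2244.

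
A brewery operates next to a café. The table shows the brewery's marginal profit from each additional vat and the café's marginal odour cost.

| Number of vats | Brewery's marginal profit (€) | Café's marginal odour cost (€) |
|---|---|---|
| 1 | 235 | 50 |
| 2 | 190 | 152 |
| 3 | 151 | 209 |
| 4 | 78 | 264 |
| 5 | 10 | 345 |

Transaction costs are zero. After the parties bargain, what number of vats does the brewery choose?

Bargaining reaches the level where marginal profit last exceeds marginal odour cost.
That holds through level 2 (190 ≥ 152) but not at 3 (151 < 209).

2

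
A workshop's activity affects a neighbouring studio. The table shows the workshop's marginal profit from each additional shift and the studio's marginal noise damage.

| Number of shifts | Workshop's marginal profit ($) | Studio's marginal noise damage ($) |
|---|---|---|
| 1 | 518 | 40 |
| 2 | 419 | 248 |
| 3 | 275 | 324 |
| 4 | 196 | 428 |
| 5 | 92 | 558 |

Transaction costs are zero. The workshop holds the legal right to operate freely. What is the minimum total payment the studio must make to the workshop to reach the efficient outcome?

$563

Left alone the workshop would choose level 5 (marginal profit stays positive).
Efficient level: k* = 2 (marginal profit ≥ marginal noise damage through 2).
The studio must at least cover the workshop's forgone profit from cutting 5→2: 275 + 196 + 92 = 563.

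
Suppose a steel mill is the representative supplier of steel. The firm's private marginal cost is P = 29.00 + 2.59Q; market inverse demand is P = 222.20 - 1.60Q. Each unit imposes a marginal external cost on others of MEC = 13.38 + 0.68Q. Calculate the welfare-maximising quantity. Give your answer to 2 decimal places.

Q* = 36.92

Social marginal cost = private MC + MEC = 42.38 + 3.27Q.
Set SMC = demand: 42.38 + 3.27Q = 222.20 - 1.60Q → Q* = 36.9240.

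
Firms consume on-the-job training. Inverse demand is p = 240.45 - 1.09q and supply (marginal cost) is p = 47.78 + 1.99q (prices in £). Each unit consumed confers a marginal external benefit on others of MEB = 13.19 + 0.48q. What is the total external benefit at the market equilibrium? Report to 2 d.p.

Market equilibrium (private): 47.78 + 1.99q = 240.45 - 1.09q → q_m = 62.5552.
Total external benefit = ∫₀^{q_m} (13.19 + 0.48q) dq = 13.19×62.5552 + ½×0.48×62.5552² = 1764.2598.

£1764.26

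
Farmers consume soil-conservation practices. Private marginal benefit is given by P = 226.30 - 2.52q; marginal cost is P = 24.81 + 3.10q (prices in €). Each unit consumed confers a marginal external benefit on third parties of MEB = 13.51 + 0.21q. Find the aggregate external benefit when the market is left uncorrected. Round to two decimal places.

€619.33

Market equilibrium (private): 24.81 + 3.10q = 226.30 - 2.52q → q_m = 35.8523.
Total external benefit = ∫₀^{q_m} (13.51 + 0.21q) dq = 13.51×35.8523 + ½×0.21×35.8523² = 619.3303.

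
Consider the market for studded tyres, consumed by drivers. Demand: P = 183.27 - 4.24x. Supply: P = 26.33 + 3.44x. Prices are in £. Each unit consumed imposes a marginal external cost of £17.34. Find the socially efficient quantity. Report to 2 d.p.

x* = 18.18

Social marginal benefit = demand − MEC = 165.93 - 4.24x.
Set SMB = MC: 165.93 - 4.24x = 26.33 + 3.44x → x* = 18.1771.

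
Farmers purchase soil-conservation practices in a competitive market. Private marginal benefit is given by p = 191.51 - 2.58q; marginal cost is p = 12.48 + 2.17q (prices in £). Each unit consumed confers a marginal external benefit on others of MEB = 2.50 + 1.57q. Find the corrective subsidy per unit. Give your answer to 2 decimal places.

subsidy = £92.12 per unit

Social marginal benefit = demand + MEB = 194.01 - 1.01q.
Set SMB = MC: 194.01 - 1.01q = 12.48 + 2.17q → q* = 57.0849.
The Pigouvian subsidy equals MEB at q*: 2.50 + 1.57×57.0849 = 92.1233.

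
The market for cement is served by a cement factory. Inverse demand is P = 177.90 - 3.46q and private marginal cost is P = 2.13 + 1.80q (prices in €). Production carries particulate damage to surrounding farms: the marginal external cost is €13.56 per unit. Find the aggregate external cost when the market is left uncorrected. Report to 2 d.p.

€453.13

Market equilibrium (private): 2.13 + 1.80q = 177.90 - 3.46q → q_m = 33.4163.
Total external cost = MEC × q_m = 13.56 × 33.4163 = 453.1250.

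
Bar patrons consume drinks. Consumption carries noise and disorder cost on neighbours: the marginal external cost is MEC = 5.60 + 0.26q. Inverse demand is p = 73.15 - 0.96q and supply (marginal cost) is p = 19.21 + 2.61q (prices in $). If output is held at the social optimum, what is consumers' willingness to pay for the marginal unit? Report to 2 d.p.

Social marginal benefit = demand − MEC = 67.55 - 1.22q.
Set SMB = MC: 67.55 - 1.22q = 19.21 + 2.61q → q* = 12.6214.
Consumer price on the demand curve at q*: 73.15 − 0.96×12.6214 = 61.0335.

P = $61.03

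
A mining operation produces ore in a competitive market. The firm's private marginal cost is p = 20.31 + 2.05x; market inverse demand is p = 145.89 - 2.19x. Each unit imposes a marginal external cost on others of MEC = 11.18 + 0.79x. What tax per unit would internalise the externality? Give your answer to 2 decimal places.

tax = 29.15 per unit

Social marginal cost = private MC + MEC = 31.49 + 2.84x.
Set SMC = demand: 31.49 + 2.84x = 145.89 - 2.19x → x* = 22.7435.
The Pigouvian tax equals MEC at x*: 11.18 + 0.79×22.7435 = 29.1474.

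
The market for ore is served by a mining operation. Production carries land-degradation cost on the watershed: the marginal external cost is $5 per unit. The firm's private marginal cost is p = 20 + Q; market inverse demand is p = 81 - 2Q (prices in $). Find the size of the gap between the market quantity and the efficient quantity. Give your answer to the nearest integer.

2 units

Market equilibrium (private): 20 + Q = 81 - 2Q → Q_m = 20.3333.
Social marginal cost = private MC + MEC = 25 + Q.
Set SMC = demand: 25 + Q = 81 - 2Q → Q* = 18.6667.
Gap = |20.3333 − 18.6667| = 1.6666.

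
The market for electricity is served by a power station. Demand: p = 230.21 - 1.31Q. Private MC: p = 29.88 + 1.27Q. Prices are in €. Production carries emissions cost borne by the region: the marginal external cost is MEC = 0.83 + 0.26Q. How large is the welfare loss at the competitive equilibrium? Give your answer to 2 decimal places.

DWL = €77.78

Market equilibrium (private): 29.88 + 1.27Q = 230.21 - 1.31Q → Q_m = 77.6473.
Social marginal cost = private MC + MEC = 30.71 + 1.53Q.
Set SMC = demand: 30.71 + 1.53Q = 230.21 - 1.31Q → Q* = 70.2465.
The loss is the area between SMC and demand from Q* to Q_m; with linear curves that's a triangle of height MEC(Q_m).
DWL = ½ × 7.4008 × 21.0183 = 77.7761.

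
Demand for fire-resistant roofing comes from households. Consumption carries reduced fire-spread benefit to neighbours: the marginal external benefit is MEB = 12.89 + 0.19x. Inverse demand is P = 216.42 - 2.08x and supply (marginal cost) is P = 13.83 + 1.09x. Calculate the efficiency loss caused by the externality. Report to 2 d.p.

DWL = 105.14

Market equilibrium (private): 13.83 + 1.09x = 216.42 - 2.08x → x_m = 63.9085.
Social marginal benefit = demand + MEB = 229.31 - 1.89x.
Set SMB = MC: 229.31 - 1.89x = 13.83 + 1.09x → x* = 72.3087.
Height of the DWL triangle at x_m is SMB(x_m) − MC(x_m) = MEB(x_m) = 25.0326.
DWL = ½ × 8.4002 × 25.0326 = 105.1394.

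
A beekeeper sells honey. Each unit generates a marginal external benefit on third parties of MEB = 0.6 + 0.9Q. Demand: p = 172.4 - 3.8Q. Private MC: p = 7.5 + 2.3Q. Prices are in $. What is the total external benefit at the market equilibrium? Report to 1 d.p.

Market equilibrium (private): 7.5 + 2.3Q = 172.4 - 3.8Q → Q_m = 27.0328.
Total external benefit = ∫₀^{Q_m} (0.6 + 0.9Q) dQ = 0.6×27.0328 + ½×0.9×27.0328² = 345.0672.

$345.1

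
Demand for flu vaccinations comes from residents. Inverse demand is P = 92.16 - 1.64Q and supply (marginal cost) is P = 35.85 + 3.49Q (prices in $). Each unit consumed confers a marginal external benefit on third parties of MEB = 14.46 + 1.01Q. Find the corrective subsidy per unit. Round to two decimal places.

subsidy = $31.81 per unit

Social marginal benefit = demand + MEB = 106.62 - 0.63Q.
Set SMB = MC: 106.62 - 0.63Q = 35.85 + 3.49Q → Q* = 17.1772.
The Pigouvian subsidy equals MEB at Q*: 14.46 + 1.01×17.1772 = 31.8090.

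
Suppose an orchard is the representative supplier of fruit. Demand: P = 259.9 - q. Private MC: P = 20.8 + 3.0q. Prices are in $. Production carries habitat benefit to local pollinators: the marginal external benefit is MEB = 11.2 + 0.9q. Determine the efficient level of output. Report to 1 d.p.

Social marginal cost = private MC − MEB = 9.6 + 2.1q.
Set SMC = demand: 9.6 + 2.1q = 259.9 - q → q* = 80.7419.

q* = 80.7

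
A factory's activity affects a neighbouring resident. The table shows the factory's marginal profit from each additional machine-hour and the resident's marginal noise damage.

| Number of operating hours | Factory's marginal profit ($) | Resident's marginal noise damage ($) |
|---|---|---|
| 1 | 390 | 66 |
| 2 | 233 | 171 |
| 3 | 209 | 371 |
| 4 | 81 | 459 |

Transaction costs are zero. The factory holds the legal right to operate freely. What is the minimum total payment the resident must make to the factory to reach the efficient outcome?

Left alone the factory would choose level 4 (marginal profit stays positive).
Efficient level: k* = 2 (marginal profit ≥ marginal noise damage through 2).
The resident must at least cover the factory's forgone profit from cutting 4→2: 209 + 81 = 290.

$290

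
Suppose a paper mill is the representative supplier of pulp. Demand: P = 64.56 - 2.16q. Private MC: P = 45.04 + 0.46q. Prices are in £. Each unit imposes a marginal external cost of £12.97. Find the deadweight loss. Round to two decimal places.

Market equilibrium (private): 45.04 + 0.46q = 64.56 - 2.16q → q_m = 7.4504.
Social marginal cost = private MC + MEC = 58.01 + 0.46q.
Set SMC = demand: 58.01 + 0.46q = 64.56 - 2.16q → q* = 2.5000.
Between q* and q_m the wedge SMC − demand runs linearly from 0 to MEC(q_m), so the loss is a triangle.
DWL = ½ × 4.9504 × 12.9700 = 32.1033.

DWL = £32.10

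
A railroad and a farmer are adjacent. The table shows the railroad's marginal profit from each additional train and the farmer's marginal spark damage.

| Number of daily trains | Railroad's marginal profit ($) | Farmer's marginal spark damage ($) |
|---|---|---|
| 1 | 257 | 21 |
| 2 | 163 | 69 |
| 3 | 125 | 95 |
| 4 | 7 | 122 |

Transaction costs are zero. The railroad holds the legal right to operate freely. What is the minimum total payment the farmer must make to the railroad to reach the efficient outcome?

$7

Left alone the railroad would choose level 4 (marginal profit stays positive).
Efficient level: k* = 3 (marginal profit ≥ marginal spark damage through 3).
The farmer must at least cover the railroad's forgone profit from cutting 4→3: 7 = 7.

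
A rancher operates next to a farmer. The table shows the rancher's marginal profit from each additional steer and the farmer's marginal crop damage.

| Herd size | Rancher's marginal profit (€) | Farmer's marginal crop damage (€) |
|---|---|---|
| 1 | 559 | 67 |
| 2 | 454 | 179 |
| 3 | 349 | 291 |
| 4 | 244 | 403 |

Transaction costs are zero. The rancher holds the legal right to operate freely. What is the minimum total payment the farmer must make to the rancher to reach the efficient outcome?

Left alone the rancher would choose level 4 (marginal profit stays positive).
Efficient level: k* = 3 (marginal profit ≥ marginal crop damage through 3).
The farmer must at least cover the rancher's forgone profit from cutting 4→3: 244 = 244.

€244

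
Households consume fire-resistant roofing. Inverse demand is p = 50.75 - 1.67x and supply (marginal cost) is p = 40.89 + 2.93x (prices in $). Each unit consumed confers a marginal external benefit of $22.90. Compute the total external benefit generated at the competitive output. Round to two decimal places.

$49.09

Market equilibrium (private): 40.89 + 2.93x = 50.75 - 1.67x → x_m = 2.1435.
Total external benefit = MEB × x_m = 22.90 × 2.1435 = 49.0862.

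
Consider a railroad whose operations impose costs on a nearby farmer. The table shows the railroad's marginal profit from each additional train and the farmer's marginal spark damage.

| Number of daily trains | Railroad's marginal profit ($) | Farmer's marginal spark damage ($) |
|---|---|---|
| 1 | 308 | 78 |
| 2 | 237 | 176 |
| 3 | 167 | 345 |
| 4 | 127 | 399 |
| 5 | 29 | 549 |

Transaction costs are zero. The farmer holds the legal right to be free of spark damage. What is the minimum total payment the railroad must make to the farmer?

$254

Efficient level: marginal profit ≥ marginal spark damage through level 2, so k* = 2.
With the farmer holding the right, the railroad must at least compensate total damage at k*: 78 + 176 = 254.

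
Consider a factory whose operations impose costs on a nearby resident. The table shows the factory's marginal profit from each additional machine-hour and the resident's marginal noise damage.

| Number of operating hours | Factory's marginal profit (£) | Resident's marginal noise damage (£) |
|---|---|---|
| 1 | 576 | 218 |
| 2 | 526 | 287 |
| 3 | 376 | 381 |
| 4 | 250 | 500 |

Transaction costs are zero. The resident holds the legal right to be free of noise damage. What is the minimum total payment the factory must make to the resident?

£505

Efficient level: marginal profit ≥ marginal noise damage through level 2, so k* = 2.
With the resident holding the right, the factory must at least compensate total damage at k*: 218 + 287 = 505.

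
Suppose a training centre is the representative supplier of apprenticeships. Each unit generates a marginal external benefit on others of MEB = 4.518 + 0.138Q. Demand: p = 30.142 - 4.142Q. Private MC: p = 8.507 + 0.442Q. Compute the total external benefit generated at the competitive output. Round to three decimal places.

22.861

Market equilibrium (private): 8.507 + 0.442Q = 30.142 - 4.142Q → Q_m = 4.7197.
Total external benefit = ∫₀^{Q_m} (4.518 + 0.138Q) dQ = 4.518×4.7197 + ½×0.138×4.7197² = 22.8606.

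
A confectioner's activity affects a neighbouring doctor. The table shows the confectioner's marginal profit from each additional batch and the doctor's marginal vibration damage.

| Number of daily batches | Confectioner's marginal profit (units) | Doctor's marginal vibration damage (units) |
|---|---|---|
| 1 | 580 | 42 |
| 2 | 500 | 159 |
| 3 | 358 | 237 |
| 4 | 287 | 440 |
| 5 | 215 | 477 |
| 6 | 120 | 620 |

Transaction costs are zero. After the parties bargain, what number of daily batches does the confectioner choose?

3

Bargaining reaches the level where marginal profit last exceeds marginal vibration damage.
That holds through level 3 (358 ≥ 237) but not at 4 (287 < 440).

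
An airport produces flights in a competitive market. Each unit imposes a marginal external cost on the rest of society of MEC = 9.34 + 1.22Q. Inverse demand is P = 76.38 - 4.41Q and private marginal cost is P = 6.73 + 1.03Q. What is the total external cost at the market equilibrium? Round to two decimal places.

219.58

Market equilibrium (private): 6.73 + 1.03Q = 76.38 - 4.41Q → Q_m = 12.8033.
Total external cost = ∫₀^{Q_m} (9.34 + 1.22Q) dQ = 9.34×12.8033 + ½×1.22×12.8033² = 219.5768.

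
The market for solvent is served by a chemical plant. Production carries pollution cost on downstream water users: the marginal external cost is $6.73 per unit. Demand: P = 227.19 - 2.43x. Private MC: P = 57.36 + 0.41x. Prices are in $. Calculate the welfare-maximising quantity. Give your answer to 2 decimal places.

Social marginal cost = private MC + MEC = 64.09 + 0.41x.
Set SMC = demand: 64.09 + 0.41x = 227.19 - 2.43x → x* = 57.4296.

x* = 57.43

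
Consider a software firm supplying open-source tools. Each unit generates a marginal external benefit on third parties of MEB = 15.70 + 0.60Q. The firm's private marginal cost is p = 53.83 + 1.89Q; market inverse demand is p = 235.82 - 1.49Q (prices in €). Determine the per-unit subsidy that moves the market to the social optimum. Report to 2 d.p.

subsidy = €58.37 per unit

Social marginal cost = private MC − MEB = 38.13 + 1.29Q.
Set SMC = demand: 38.13 + 1.29Q = 235.82 - 1.49Q → Q* = 71.1115.
The Pigouvian subsidy equals MEB at Q*: 15.70 + 0.60×71.1115 = 58.3669.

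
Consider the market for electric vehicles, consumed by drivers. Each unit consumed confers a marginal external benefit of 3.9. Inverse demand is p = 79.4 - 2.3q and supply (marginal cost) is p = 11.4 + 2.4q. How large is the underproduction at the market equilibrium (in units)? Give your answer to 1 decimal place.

Market equilibrium (private): 11.4 + 2.4q = 79.4 - 2.3q → q_m = 14.4681.
Social marginal benefit = demand + MEB = 83.3 - 2.3q.
Set SMB = MC: 83.3 - 2.3q = 11.4 + 2.4q → q* = 15.2979.
Gap = |14.4681 − 15.2979| = 0.8298.

0.8 units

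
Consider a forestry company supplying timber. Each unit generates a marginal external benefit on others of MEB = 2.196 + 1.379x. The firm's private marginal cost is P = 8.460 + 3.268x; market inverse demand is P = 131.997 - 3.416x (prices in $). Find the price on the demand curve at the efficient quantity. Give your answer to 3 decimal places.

Social marginal cost = private MC − MEB = 6.264 + 1.889x.
Set SMC = demand: 6.264 + 1.889x = 131.997 - 3.416x → x* = 23.7008.
Consumer price on the demand curve at x*: 131.997 − 3.416×23.7008 = 51.0351.

P = $51.035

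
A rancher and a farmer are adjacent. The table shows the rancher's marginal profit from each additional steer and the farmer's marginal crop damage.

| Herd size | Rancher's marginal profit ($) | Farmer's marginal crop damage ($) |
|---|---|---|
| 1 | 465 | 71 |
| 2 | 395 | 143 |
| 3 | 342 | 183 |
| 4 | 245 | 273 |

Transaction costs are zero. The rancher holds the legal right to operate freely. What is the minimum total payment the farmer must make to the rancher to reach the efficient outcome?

$245

Left alone the rancher would choose level 4 (marginal profit stays positive).
Efficient level: k* = 3 (marginal profit ≥ marginal crop damage through 3).
The farmer must at least cover the rancher's forgone profit from cutting 4→3: 245 = 245.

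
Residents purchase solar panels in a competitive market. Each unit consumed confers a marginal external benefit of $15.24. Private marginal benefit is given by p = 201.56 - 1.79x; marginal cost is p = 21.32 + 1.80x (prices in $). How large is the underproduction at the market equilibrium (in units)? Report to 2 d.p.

4.25 units

Market equilibrium (private): 21.32 + 1.80x = 201.56 - 1.79x → x_m = 50.2061.
Social marginal benefit = demand + MEB = 216.80 - 1.79x.
Set SMB = MC: 216.80 - 1.79x = 21.32 + 1.80x → x* = 54.4513.
Gap = |50.2061 − 54.4513| = 4.2452.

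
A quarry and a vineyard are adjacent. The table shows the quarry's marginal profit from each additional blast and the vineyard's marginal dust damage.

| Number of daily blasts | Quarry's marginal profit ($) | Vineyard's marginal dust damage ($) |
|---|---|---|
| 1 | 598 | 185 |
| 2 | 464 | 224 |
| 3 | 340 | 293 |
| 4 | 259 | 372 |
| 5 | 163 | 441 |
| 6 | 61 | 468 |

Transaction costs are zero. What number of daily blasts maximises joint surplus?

Bargaining reaches the level where marginal profit last exceeds marginal dust damage.
That holds through level 3 (340 ≥ 293) but not at 4 (259 < 372).

3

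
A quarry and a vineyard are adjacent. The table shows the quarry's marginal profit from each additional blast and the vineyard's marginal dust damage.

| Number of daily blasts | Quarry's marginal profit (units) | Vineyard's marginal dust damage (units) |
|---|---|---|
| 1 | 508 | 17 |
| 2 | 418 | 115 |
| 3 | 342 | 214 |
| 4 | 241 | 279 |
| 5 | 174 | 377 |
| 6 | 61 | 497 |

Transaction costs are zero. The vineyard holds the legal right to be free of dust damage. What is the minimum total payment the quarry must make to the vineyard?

346

Efficient level: marginal profit ≥ marginal dust damage through level 3, so k* = 3.
With the vineyard holding the right, the quarry must at least compensate total damage at k*: 17 + 115 + 214 = 346.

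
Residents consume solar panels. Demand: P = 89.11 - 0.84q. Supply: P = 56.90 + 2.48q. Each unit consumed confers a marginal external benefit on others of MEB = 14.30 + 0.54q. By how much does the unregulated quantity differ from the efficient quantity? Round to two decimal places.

Market equilibrium (private): 56.90 + 2.48q = 89.11 - 0.84q → q_m = 9.7018.
Social marginal benefit = demand + MEB = 103.41 - 0.30q.
Set SMB = MC: 103.41 - 0.30q = 56.90 + 2.48q → q* = 16.7302.
Gap = |9.7018 − 16.7302| = 7.0284.

7.03 units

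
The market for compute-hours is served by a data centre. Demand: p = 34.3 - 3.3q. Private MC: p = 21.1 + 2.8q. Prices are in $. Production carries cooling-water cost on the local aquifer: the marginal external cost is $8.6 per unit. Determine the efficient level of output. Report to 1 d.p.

q* = 0.8

Social marginal cost = private MC + MEC = 29.7 + 2.8q.
Set SMC = demand: 29.7 + 2.8q = 34.3 - 3.3q → q* = 0.7541.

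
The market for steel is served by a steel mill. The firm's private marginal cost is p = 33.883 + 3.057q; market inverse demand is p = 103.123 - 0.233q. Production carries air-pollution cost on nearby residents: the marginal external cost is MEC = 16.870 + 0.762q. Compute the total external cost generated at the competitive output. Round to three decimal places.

Market equilibrium (private): 33.883 + 3.057q = 103.123 - 0.233q → q_m = 21.0456.
Total external cost = ∫₀^{q_m} (16.870 + 0.762q) dq = 16.870×21.0456 + ½×0.762×21.0456² = 523.7908.

523.791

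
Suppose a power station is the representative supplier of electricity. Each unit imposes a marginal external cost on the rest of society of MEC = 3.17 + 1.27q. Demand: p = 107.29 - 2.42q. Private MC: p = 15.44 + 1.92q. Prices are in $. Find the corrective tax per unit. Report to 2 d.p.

tax = $23.25 per unit

Social marginal cost = private MC + MEC = 18.61 + 3.19q.
Set SMC = demand: 18.61 + 3.19q = 107.29 - 2.42q → q* = 15.8075.
The Pigouvian tax equals MEC at q*: 3.17 + 1.27×15.8075 = 23.2455.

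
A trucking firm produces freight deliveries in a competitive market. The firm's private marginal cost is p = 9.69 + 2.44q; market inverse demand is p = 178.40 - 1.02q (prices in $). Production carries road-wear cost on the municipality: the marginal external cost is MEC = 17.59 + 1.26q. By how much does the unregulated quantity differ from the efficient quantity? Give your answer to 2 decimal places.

Market equilibrium (private): 9.69 + 2.44q = 178.40 - 1.02q → q_m = 48.7601.
Social marginal cost = private MC + MEC = 27.28 + 3.70q.
Set SMC = demand: 27.28 + 3.70q = 178.40 - 1.02q → q* = 32.0169.
Gap = |48.7601 − 32.0169| = 16.7432.

16.74 units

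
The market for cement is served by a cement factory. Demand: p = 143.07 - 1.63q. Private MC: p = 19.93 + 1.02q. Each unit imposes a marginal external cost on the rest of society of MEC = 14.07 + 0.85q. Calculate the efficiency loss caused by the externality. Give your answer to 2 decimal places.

Market equilibrium (private): 19.93 + 1.02q = 143.07 - 1.63q → q_m = 46.4679.
Social marginal cost = private MC + MEC = 34.00 + 1.87q.
Set SMC = demand: 34.00 + 1.87q = 143.07 - 1.63q → q* = 31.1629.
Height of the DWL triangle at q_m is SMC(q_m) − demand(q_m) = MEC(q_m) = 53.5677.
DWL = ½ × 15.3050 × 53.5677 = 409.9268.

DWL = 409.93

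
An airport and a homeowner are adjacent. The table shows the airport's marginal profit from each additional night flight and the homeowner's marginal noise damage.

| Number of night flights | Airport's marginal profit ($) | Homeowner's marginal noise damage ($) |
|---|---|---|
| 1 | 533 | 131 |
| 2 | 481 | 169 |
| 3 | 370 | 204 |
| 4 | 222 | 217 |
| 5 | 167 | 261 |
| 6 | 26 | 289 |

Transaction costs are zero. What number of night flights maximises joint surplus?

Bargaining reaches the level where marginal profit last exceeds marginal noise damage.
That holds through level 4 (222 ≥ 217) but not at 5 (167 < 261).

4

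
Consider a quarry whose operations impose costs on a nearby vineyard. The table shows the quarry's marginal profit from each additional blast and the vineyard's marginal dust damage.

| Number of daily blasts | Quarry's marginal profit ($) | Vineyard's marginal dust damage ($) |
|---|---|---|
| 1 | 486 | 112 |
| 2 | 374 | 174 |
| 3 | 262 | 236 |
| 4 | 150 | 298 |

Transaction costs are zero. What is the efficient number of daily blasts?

3

Bargaining reaches the level where marginal profit last exceeds marginal dust damage.
That holds through level 3 (262 ≥ 236) but not at 4 (150 < 298).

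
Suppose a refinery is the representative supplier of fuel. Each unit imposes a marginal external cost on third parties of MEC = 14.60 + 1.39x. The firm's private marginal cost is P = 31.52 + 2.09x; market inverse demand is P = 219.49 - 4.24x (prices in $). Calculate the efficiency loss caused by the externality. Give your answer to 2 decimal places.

Market equilibrium (private): 31.52 + 2.09x = 219.49 - 4.24x → x_m = 29.6951.
Social marginal cost = private MC + MEC = 46.12 + 3.48x.
Set SMC = demand: 46.12 + 3.48x = 219.49 - 4.24x → x* = 22.4573.
The loss is the area between SMC and demand from x* to x_m; with linear curves that's a triangle of height MEC(x_m).
DWL = ½ × 7.2378 × 55.8762 = 202.2104.

DWL = $202.21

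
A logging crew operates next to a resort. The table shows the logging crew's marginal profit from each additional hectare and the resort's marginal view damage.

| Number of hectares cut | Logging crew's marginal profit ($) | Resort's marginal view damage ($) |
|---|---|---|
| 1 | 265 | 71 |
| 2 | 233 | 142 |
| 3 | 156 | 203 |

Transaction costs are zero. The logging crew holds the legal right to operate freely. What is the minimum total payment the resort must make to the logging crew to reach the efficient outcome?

Left alone the logging crew would choose level 3 (marginal profit stays positive).
Efficient level: k* = 2 (marginal profit ≥ marginal view damage through 2).
The resort must at least cover the logging crew's forgone profit from cutting 3→2: 156 = 156.

$156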